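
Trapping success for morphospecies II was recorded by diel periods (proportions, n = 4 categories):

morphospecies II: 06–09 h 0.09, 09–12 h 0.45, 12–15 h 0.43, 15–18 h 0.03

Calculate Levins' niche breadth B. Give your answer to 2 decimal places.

2.52

Σpᵢ² = 0.09² + 0.45² + 0.43² + 0.03² = 0.0081 + 0.2025 + 0.1849 + 0.0009 = 0.3964
B = 1 / 0.3964 = 2.5227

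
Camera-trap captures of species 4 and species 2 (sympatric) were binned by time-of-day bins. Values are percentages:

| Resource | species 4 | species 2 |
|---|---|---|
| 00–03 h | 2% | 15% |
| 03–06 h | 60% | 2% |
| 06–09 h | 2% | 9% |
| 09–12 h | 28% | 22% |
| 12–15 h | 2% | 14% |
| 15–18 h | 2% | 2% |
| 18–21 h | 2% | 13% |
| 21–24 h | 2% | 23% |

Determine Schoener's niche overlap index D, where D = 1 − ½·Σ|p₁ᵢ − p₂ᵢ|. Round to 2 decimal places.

Convert percentages to proportions (divide by 100).
Σ|p₁ᵢ − p₂ᵢ| = 0.13 + 0.58 + 0.07 + 0.06 + 0.12 + 0.00 + 0.11 + 0.21 = 1.28
D = 1 − ½ × 1.28 = 1 − 0.640 = 0.3600

0.36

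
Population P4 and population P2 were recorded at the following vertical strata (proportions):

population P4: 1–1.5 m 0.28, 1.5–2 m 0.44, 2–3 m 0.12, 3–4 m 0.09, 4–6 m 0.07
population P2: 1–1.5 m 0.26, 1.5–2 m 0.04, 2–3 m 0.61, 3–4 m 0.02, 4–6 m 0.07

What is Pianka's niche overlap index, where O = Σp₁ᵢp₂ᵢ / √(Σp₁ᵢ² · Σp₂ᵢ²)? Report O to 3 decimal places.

0.466

Σ p₁ᵢp₂ᵢ = 0.0728 + 0.0176 + 0.0732 + 0.0018 + 0.0049 = 0.1703
Σp_1ᵢ² = 0.28² + 0.44² + 0.12² + 0.09² + 0.07² = 0.0784 + 0.1936 + 0.0144 + 0.0081 + 0.0049 = 0.2994
Σp_2ᵢ² = 0.26² + 0.04² + 0.61² + 0.02² + 0.07² = 0.0676 + 0.0016 + 0.3721 + 0.0004 + 0.0049 = 0.4466
O = 0.1703 / √(0.2994 × 0.4466) = 0.1703 / 0.365667 = 0.46572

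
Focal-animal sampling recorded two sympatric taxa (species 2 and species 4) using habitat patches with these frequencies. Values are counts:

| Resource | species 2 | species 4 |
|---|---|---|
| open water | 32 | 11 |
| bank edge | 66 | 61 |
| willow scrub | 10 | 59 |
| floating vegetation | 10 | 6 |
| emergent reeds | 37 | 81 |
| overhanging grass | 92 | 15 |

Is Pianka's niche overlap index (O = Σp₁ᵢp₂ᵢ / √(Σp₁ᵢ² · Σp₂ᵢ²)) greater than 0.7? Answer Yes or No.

No

Proportions for species 2 (n=247): 32/247=0.1296, 66/247=0.2672, 10/247=0.0405, 10/247=0.0405, 37/247=0.1498, 92/247=0.3725
Proportions for species 4 (n=233): 11/233=0.0472, 61/233=0.2618, 59/233=0.2532, 6/233=0.0258, 81/233=0.3476, 15/233=0.0644
Σ p₁ᵢp₂ᵢ = 0.006117 + 0.069953 + 0.010255 + 0.001045 + 0.052070 + 0.023989 = 0.163429
Σp_1ᵢ² = 0.1296² + 0.2672² + 0.0405² + 0.0405² + 0.1498² + 0.3725² = 0.016796 + 0.071396 + 0.001640 + 0.001640 + 0.022440 + 0.138756 = 0.252668
Σp_2ᵢ² = 0.0472² + 0.2618² + 0.2532² + 0.0258² + 0.3476² + 0.0644² = 0.002228 + 0.068539 + 0.064110 + 0.000666 + 0.120826 + 0.004147 = 0.260516
O = 0.163429 / √(0.252668 × 0.260516) = 0.163429 / 0.2565620 = 0.6370
O = 0.6370 < 0.7 → No.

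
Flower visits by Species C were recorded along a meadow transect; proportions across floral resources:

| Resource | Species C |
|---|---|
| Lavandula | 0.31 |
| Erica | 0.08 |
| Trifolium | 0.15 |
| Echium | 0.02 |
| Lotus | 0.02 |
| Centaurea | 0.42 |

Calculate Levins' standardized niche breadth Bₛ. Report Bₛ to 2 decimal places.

Σpᵢ² = 0.31² + 0.08² + 0.15² + 0.02² + 0.02² + 0.42² = 0.0961 + 0.0064 + 0.0225 + 0.0004 + 0.0004 + 0.1764 = 0.3022
B = 1 / 0.3022 = 3.3091
Bₛ = (B − 1)/(n − 1) = (3.3091 − 1)/(6 − 1) = 2.3091/5 = 0.4618

0.46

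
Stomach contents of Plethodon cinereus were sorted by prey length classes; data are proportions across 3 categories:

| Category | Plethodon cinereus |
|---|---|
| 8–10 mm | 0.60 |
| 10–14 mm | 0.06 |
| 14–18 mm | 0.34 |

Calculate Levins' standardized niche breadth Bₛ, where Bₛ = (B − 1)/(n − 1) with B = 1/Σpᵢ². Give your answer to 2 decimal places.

Σpᵢ² = 0.60² + 0.06² + 0.34² = 0.3600 + 0.0036 + 0.1156 = 0.4792
B = 1 / 0.4792 = 2.0868
Bₛ = (B − 1)/(n − 1) = (2.0868 − 1)/(3 − 1) = 1.0868/2 = 0.5434

0.54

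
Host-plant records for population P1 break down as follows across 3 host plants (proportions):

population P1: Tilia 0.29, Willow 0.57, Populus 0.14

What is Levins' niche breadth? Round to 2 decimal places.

Σpᵢ² = 0.29² + 0.57² + 0.14² = 0.0841 + 0.3249 + 0.0196 = 0.4286
B = 1 / 0.4286 = 2.3332

2.33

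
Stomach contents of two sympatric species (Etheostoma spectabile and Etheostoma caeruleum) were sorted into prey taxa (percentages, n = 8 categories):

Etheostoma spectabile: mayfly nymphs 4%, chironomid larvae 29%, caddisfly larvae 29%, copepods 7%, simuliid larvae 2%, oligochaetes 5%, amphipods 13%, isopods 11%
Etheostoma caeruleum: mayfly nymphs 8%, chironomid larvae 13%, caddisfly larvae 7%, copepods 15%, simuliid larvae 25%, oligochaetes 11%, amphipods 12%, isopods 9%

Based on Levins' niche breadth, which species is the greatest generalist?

Convert percentages to proportions (divide by 100).
Σp_specᵢ² = 0.04² + 0.29² + 0.29² + 0.07² + 0.02² + 0.05² + 0.13² + 0.11² = 0.0016 + 0.0841 + 0.0841 + 0.0049 + 0.0004 + 0.0025 + 0.0169 + 0.0121 = 0.2066
B_spec = 1 / 0.2066 = 4.8403
Σp_caerᵢ² = 0.08² + 0.13² + 0.07² + 0.15² + 0.25² + 0.11² + 0.12² + 0.09² = 0.0064 + 0.0169 + 0.0049 + 0.0225 + 0.0625 + 0.0121 + 0.0144 + 0.0081 = 0.1478
B_caer = 1 / 0.1478 = 6.7659
Highest B → broadest niche (most generalist): Etheostoma caeruleum (B = 6.77).

Etheostoma caeruleum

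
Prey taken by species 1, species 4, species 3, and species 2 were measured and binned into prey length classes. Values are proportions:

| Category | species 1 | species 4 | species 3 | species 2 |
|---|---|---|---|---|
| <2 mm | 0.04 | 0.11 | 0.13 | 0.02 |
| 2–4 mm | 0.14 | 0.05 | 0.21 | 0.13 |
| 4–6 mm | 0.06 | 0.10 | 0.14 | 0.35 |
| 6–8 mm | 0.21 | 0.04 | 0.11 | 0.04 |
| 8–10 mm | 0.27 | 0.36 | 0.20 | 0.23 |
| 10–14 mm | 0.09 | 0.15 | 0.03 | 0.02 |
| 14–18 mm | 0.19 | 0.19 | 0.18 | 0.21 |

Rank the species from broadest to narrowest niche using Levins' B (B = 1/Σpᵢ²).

Σp_1ᵢ² = 0.04² + 0.14² + 0.06² + 0.21² + 0.27² + 0.09² + 0.19² = 0.0016 + 0.0196 + 0.0036 + 0.0441 + 0.0729 + 0.0081 + 0.0361 = 0.1860
B_1 = 1 / 0.1860 = 5.3763
Σp_4ᵢ² = 0.11² + 0.05² + 0.10² + 0.04² + 0.36² + 0.15² + 0.19² = 0.0121 + 0.0025 + 0.0100 + 0.0016 + 0.1296 + 0.0225 + 0.0361 = 0.2144
B_4 = 1 / 0.2144 = 4.6642
Σp_3ᵢ² = 0.13² + 0.21² + 0.14² + 0.11² + 0.20² + 0.03² + 0.18² = 0.0169 + 0.0441 + 0.0196 + 0.0121 + 0.0400 + 0.0009 + 0.0324 = 0.1660
B_3 = 1 / 0.1660 = 6.0241
Σp_2ᵢ² = 0.02² + 0.13² + 0.35² + 0.04² + 0.23² + 0.02² + 0.21² = 0.0004 + 0.0169 + 0.1225 + 0.0016 + 0.0529 + 0.0004 + 0.0441 = 0.2388
B_2 = 1 / 0.2388 = 4.1876
Ranking by B (broadest → narrowest): species 3 (6.02) > species 1 (5.38) > species 4 (4.66) > species 2 (4.19)

species 3 > species 1 > species 4 > species 2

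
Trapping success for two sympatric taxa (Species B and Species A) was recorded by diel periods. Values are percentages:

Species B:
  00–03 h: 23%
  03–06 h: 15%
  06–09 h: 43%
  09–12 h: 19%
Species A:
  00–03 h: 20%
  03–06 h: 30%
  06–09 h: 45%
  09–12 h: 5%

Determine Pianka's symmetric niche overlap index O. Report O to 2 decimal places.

0.93

Convert percentages to proportions (divide by 100).
Σ p₁ᵢp₂ᵢ = 0.0460 + 0.0450 + 0.1935 + 0.0095 = 0.2940
Σp_1ᵢ² = 0.23² + 0.15² + 0.43² + 0.19² = 0.0529 + 0.0225 + 0.1849 + 0.0361 = 0.2964
Σp_2ᵢ² = 0.20² + 0.30² + 0.45² + 0.05² = 0.0400 + 0.0900 + 0.2025 + 0.0025 = 0.3350
O = 0.2940 / √(0.2964 × 0.3350) = 0.2940 / 0.31511 = 0.9330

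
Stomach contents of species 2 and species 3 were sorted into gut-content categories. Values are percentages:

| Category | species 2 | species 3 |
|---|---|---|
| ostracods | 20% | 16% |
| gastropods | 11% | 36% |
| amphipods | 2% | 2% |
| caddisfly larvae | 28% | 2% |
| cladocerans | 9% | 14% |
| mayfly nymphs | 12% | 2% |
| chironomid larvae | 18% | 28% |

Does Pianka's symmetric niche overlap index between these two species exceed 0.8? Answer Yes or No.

No

Convert percentages to proportions (divide by 100).
Σ p₁ᵢp₂ᵢ = 0.0320 + 0.0396 + 0.0004 + 0.0056 + 0.0126 + 0.0024 + 0.0504 = 0.1430
Σp_1ᵢ² = 0.20² + 0.11² + 0.02² + 0.28² + 0.09² + 0.12² + 0.18² = 0.0400 + 0.0121 + 0.0004 + 0.0784 + 0.0081 + 0.0144 + 0.0324 = 0.1858
Σp_2ᵢ² = 0.16² + 0.36² + 0.02² + 0.02² + 0.14² + 0.02² + 0.28² = 0.0256 + 0.1296 + 0.0004 + 0.0004 + 0.0196 + 0.0004 + 0.0784 = 0.2544
O = 0.1430 / √(0.1858 × 0.2544) = 0.1430 / 0.21741 = 0.6577
O = 0.6577 < 0.8 → No.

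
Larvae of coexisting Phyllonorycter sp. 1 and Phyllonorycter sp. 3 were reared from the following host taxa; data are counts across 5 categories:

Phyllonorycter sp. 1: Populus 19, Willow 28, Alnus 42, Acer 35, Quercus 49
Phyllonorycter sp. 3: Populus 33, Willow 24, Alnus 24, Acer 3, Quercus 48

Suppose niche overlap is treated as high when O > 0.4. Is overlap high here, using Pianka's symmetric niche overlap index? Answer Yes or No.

Proportions for Phyllonorycter sp. 1 (n=173): 19/173=0.1098, 28/173=0.1618, 42/173=0.2428, 35/173=0.2023, 49/173=0.2832
Proportions for Phyllonorycter sp. 3 (n=132): 33/132=0.2500, 24/132=0.1818, 24/132=0.1818, 3/132=0.0227, 48/132=0.3636
Σ p₁ᵢp₂ᵢ = 0.027450 + 0.029415 + 0.044141 + 0.004592 + 0.102972 = 0.208570
Σp_1ᵢ² = 0.1098² + 0.1618² + 0.2428² + 0.2023² + 0.2832² = 0.012056 + 0.026179 + 0.058952 + 0.040925 + 0.080202 = 0.218314
Σp_2ᵢ² = 0.2500² + 0.1818² + 0.1818² + 0.0227² + 0.3636² = 0.062500 + 0.033051 + 0.033051 + 0.000515 + 0.132205 = 0.261322
O = 0.208570 / √(0.218314 × 0.261322) = 0.208570 / 0.2388519 = 0.8732
O = 0.8732 > 0.4 → Yes.

Yes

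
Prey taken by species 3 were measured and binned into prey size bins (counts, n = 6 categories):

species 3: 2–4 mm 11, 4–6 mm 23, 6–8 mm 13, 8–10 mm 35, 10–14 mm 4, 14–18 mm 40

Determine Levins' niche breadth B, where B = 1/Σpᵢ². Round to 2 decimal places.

4.34

Proportions for species 3 (n=126): 11/126=0.0873, 23/126=0.1825, 13/126=0.1032, 35/126=0.2778, 4/126=0.0317, 40/126=0.3175
Σpᵢ² = 0.0873² + 0.1825² + 0.1032² + 0.2778² + 0.0317² + 0.3175² = 0.007621 + 0.033306 + 0.010650 + 0.077173 + 0.001005 + 0.100806 = 0.230561
B = 1 / 0.230561 = 4.3372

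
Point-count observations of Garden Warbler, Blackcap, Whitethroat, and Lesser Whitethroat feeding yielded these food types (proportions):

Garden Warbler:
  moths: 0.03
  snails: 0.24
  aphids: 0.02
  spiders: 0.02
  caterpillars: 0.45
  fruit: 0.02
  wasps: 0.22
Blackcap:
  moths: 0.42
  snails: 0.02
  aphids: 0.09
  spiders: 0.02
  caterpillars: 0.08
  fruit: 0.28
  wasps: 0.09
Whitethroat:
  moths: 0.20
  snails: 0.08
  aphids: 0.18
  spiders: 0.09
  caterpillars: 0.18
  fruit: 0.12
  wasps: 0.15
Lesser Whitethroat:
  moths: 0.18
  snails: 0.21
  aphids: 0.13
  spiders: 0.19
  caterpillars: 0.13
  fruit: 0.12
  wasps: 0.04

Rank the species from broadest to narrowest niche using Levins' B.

Whitethroat > Lesser Whitethroat > Blackcap > Garden Warbler

Σp_Gardᵢ² = 0.03² + 0.24² + 0.02² + 0.02² + 0.45² + 0.02² + 0.22² = 0.0009 + 0.0576 + 0.0004 + 0.0004 + 0.2025 + 0.0004 + 0.0484 = 0.3106
B_Gard = 1 / 0.3106 = 3.2196
Σp_Blacᵢ² = 0.42² + 0.02² + 0.09² + 0.02² + 0.08² + 0.28² + 0.09² = 0.1764 + 0.0004 + 0.0081 + 0.0004 + 0.0064 + 0.0784 + 0.0081 = 0.2782
B_Blac = 1 / 0.2782 = 3.5945
Σp_Whitᵢ² = 0.20² + 0.08² + 0.18² + 0.09² + 0.18² + 0.12² + 0.15² = 0.0400 + 0.0064 + 0.0324 + 0.0081 + 0.0324 + 0.0144 + 0.0225 = 0.1562
B_Whit = 1 / 0.1562 = 6.4020
Σp_Lessᵢ² = 0.18² + 0.21² + 0.13² + 0.19² + 0.13² + 0.12² + 0.04² = 0.0324 + 0.0441 + 0.0169 + 0.0361 + 0.0169 + 0.0144 + 0.0016 = 0.1624
B_Less = 1 / 0.1624 = 6.1576
Ranking by B (broadest → narrowest): Whitethroat (6.40) > Lesser Whitethroat (6.16) > Blackcap (3.59) > Garden Warbler (3.22)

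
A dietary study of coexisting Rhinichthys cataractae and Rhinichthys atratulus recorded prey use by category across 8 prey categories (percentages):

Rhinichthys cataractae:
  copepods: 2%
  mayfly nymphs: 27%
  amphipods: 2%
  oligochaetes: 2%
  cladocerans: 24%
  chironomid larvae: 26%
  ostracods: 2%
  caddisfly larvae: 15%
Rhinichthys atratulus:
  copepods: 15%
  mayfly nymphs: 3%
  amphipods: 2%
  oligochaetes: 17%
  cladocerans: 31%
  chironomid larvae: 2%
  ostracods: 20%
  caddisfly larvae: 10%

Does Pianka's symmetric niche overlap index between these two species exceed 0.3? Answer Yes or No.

Yes

Convert percentages to proportions (divide by 100).
Σ p₁ᵢp₂ᵢ = 0.0030 + 0.0081 + 0.0004 + 0.0034 + 0.0744 + 0.0052 + 0.0040 + 0.0150 = 0.1135
Σp_1ᵢ² = 0.02² + 0.27² + 0.02² + 0.02² + 0.24² + 0.26² + 0.02² + 0.15² = 0.0004 + 0.0729 + 0.0004 + 0.0004 + 0.0576 + 0.0676 + 0.0004 + 0.0225 = 0.2222
Σp_2ᵢ² = 0.15² + 0.03² + 0.02² + 0.17² + 0.31² + 0.02² + 0.20² + 0.10² = 0.0225 + 0.0009 + 0.0004 + 0.0289 + 0.0961 + 0.0004 + 0.0400 + 0.0100 = 0.1992
O = 0.1135 / √(0.2222 × 0.1992) = 0.1135 / 0.21039 = 0.5395
O = 0.5395 > 0.3 → Yes.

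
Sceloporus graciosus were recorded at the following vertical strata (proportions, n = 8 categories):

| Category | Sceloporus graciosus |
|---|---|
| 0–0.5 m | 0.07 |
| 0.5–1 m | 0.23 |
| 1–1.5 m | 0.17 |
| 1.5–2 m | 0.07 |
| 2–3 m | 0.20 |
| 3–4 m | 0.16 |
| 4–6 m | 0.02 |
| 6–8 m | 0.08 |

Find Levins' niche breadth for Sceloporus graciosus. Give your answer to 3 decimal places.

Σpᵢ² = 0.07² + 0.23² + 0.17² + 0.07² + 0.20² + 0.16² + 0.02² + 0.08² = 0.0049 + 0.0529 + 0.0289 + 0.0049 + 0.0400 + 0.0256 + 0.0004 + 0.0064 = 0.1640
B = 1 / 0.1640 = 6.09756

6.098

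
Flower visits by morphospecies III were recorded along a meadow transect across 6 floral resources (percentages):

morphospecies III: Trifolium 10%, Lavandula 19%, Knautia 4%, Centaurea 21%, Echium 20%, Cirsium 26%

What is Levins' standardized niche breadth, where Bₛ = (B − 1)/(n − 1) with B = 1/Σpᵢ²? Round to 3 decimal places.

Convert percentages to proportions (divide by 100).
Σpᵢ² = 0.10² + 0.19² + 0.04² + 0.21² + 0.20² + 0.26² = 0.0100 + 0.0361 + 0.0016 + 0.0441 + 0.0400 + 0.0676 = 0.1994
B = 1 / 0.1994 = 5.01505
Bₛ = (B − 1)/(n − 1) = (5.01505 − 1)/(6 − 1) = 4.01505/5 = 0.80301

0.803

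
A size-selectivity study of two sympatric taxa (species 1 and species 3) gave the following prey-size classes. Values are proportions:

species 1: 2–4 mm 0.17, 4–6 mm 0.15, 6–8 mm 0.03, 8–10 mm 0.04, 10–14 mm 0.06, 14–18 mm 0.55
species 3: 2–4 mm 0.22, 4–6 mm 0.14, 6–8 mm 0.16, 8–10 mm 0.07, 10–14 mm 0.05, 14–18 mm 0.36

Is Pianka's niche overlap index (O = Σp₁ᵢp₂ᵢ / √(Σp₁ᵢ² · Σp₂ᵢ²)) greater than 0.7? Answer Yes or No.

Σ p₁ᵢp₂ᵢ = 0.0374 + 0.0210 + 0.0048 + 0.0028 + 0.0030 + 0.1980 = 0.2670
Σp_1ᵢ² = 0.17² + 0.15² + 0.03² + 0.04² + 0.06² + 0.55² = 0.0289 + 0.0225 + 0.0009 + 0.0016 + 0.0036 + 0.3025 = 0.3600
Σp_2ᵢ² = 0.22² + 0.14² + 0.16² + 0.07² + 0.05² + 0.36² = 0.0484 + 0.0196 + 0.0256 + 0.0049 + 0.0025 + 0.1296 = 0.2306
O = 0.2670 / √(0.3600 × 0.2306) = 0.2670 / 0.28812 = 0.9267
O = 0.9267 > 0.7 → Yes.

Yes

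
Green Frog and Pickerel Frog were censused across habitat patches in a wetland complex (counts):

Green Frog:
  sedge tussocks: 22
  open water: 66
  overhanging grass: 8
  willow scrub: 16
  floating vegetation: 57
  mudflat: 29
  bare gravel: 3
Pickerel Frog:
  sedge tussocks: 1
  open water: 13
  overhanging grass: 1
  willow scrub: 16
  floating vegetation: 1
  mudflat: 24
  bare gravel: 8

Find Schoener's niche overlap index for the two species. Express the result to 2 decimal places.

0.49

Proportions for Green Frog (n=201): 22/201=0.1095, 66/201=0.3284, 8/201=0.0398, 16/201=0.0796, 57/201=0.2836, 29/201=0.1443, 3/201=0.0149
Proportions for Pickerel Frog (n=64): 1/64=0.0156, 13/64=0.2031, 1/64=0.0156, 16/64=0.2500, 1/64=0.0156, 24/64=0.3750, 8/64=0.1250
Σ|p₁ᵢ − p₂ᵢ| = 0.0939 + 0.1253 + 0.0242 + 0.1704 + 0.2680 + 0.2307 + 0.1101 = 1.0226
D = 1 − ½ × 1.0226 = 1 − 0.51130 = 0.48870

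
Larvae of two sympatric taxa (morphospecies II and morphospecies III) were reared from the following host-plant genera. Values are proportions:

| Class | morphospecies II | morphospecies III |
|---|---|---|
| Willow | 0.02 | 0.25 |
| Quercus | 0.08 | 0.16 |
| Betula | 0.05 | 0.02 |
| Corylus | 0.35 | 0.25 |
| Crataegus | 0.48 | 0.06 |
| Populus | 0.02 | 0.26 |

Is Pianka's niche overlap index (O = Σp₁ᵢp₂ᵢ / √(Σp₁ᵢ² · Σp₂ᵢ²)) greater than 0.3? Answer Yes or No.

Σ p₁ᵢp₂ᵢ = 0.0050 + 0.0128 + 0.0010 + 0.0875 + 0.0288 + 0.0052 = 0.1403
Σp_1ᵢ² = 0.02² + 0.08² + 0.05² + 0.35² + 0.48² + 0.02² = 0.0004 + 0.0064 + 0.0025 + 0.1225 + 0.2304 + 0.0004 = 0.3626
Σp_2ᵢ² = 0.25² + 0.16² + 0.02² + 0.25² + 0.06² + 0.26² = 0.0625 + 0.0256 + 0.0004 + 0.0625 + 0.0036 + 0.0676 = 0.2222
O = 0.1403 / √(0.3626 × 0.2222) = 0.1403 / 0.28385 = 0.4943
O = 0.4943 > 0.3 → Yes.

Yes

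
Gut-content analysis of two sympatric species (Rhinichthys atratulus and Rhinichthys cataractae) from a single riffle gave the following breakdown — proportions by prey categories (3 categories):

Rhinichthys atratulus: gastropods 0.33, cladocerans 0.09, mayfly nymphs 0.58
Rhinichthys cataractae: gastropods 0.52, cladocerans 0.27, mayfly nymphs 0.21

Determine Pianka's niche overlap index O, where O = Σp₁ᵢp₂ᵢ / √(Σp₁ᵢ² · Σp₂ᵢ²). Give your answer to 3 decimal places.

Σ p₁ᵢp₂ᵢ = 0.1716 + 0.0243 + 0.1218 = 0.3177
Σp_1ᵢ² = 0.33² + 0.09² + 0.58² = 0.1089 + 0.0081 + 0.3364 = 0.4534
Σp_2ᵢ² = 0.52² + 0.27² + 0.21² = 0.2704 + 0.0729 + 0.0441 = 0.3874
O = 0.3177 / √(0.4534 × 0.3874) = 0.3177 / 0.419103 = 0.75805

0.758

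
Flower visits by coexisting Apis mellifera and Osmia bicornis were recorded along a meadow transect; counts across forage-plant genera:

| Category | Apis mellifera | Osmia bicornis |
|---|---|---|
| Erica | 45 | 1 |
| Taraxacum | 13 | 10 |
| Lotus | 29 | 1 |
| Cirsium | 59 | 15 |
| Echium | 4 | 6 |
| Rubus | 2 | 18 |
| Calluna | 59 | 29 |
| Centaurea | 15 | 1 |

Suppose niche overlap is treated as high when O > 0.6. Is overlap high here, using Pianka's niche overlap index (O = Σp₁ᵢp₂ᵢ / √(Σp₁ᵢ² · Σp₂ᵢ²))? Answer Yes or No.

Proportions for Apis mellifera (n=226): 45/226=0.1991, 13/226=0.0575, 29/226=0.1283, 59/226=0.2611, 4/226=0.0177, 2/226=0.0088, 59/226=0.2611, 15/226=0.0664
Proportions for Osmia bicornis (n=81): 1/81=0.0123, 10/81=0.1235, 1/81=0.0123, 15/81=0.1852, 6/81=0.0741, 18/81=0.2222, 29/81=0.3580, 1/81=0.0123
Σ p₁ᵢp₂ᵢ = 0.002449 + 0.007101 + 0.001578 + 0.048356 + 0.001312 + 0.001955 + 0.093474 + 0.000817 = 0.157042
Σp_1ᵢ² = 0.1991² + 0.0575² + 0.1283² + 0.2611² + 0.0177² + 0.0088² + 0.2611² + 0.0664² = 0.039641 + 0.003306 + 0.016461 + 0.068173 + 0.000313 + 0.000077 + 0.068173 + 0.004409 = 0.200553
Σp_2ᵢ² = 0.0123² + 0.1235² + 0.0123² + 0.1852² + 0.0741² + 0.2222² + 0.3580² + 0.0123² = 0.000151 + 0.015252 + 0.000151 + 0.034299 + 0.005491 + 0.049373 + 0.128164 + 0.000151 = 0.233032
O = 0.157042 / √(0.200553 × 0.233032) = 0.157042 / 0.2161834 = 0.7264
O = 0.7264 > 0.6 → Yes.

Yes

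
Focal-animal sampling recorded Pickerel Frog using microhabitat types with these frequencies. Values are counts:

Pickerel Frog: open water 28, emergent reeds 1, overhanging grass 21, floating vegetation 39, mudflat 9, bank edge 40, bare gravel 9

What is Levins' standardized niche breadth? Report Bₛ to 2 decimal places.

Proportions for Pickerel Frog (n=147): 28/147=0.1905, 1/147=0.0068, 21/147=0.1429, 39/147=0.2653, 9/147=0.0612, 40/147=0.2721, 9/147=0.0612
Σpᵢ² = 0.1905² + 0.0068² + 0.1429² + 0.2653² + 0.0612² + 0.2721² + 0.0612² = 0.036290 + 0.000046 + 0.020420 + 0.070384 + 0.003745 + 0.074038 + 0.003745 = 0.208668
B = 1 / 0.208668 = 4.7923
Bₛ = (B − 1)/(n − 1) = (4.7923 − 1)/(7 − 1) = 3.7923/6 = 0.6321

0.63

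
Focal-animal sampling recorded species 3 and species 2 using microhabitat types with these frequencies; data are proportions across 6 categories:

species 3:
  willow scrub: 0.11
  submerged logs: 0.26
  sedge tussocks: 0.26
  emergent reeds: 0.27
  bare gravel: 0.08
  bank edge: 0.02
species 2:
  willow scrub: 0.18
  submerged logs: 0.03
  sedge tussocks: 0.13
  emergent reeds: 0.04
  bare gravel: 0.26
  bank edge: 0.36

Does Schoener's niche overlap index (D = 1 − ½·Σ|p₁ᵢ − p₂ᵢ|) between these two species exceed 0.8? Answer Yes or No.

Σ|p₁ᵢ − p₂ᵢ| = 0.07 + 0.23 + 0.13 + 0.23 + 0.18 + 0.34 = 1.18
D = 1 − ½ × 1.18 = 1 − 0.590 = 0.4100
D = 0.4100 < 0.8 → No.

No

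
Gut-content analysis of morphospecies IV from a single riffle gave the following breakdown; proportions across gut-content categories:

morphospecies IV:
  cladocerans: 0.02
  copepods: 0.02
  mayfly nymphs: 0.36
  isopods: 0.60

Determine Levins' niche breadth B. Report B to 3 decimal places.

2.039

Σpᵢ² = 0.02² + 0.02² + 0.36² + 0.60² = 0.0004 + 0.0004 + 0.1296 + 0.3600 = 0.4904
B = 1 / 0.4904 = 2.03915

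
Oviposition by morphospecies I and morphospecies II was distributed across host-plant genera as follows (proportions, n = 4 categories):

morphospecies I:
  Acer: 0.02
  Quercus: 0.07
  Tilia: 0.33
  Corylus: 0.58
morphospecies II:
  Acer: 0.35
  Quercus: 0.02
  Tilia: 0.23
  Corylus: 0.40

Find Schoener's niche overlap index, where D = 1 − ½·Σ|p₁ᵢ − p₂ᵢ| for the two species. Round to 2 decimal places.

Σ|p₁ᵢ − p₂ᵢ| = 0.33 + 0.05 + 0.10 + 0.18 = 0.66
D = 1 − ½ × 0.66 = 1 − 0.330 = 0.6700

0.67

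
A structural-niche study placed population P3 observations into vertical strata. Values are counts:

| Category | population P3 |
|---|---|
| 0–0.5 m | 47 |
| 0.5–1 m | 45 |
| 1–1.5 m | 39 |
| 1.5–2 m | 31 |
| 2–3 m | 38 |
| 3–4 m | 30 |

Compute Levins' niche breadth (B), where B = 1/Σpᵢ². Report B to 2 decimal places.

5.84

Proportions for population P3 (n=230): 47/230=0.2043, 45/230=0.1957, 39/230=0.1696, 31/230=0.1348, 38/230=0.1652, 30/230=0.1304
Σpᵢ² = 0.2043² + 0.1957² + 0.1696² + 0.1348² + 0.1652² + 0.1304² = 0.041738 + 0.038298 + 0.028764 + 0.018171 + 0.027291 + 0.017004 = 0.171266
B = 1 / 0.171266 = 5.8389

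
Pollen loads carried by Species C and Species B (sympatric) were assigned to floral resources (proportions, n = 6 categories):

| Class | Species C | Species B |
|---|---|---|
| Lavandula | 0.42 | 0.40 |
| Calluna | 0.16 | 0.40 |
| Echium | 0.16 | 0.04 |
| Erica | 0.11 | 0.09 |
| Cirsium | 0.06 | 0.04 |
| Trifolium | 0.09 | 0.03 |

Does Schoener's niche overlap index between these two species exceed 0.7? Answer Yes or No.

Σ|p₁ᵢ − p₂ᵢ| = 0.02 + 0.24 + 0.12 + 0.02 + 0.02 + 0.06 = 0.48
D = 1 − ½ × 0.48 = 1 − 0.240 = 0.7600
D = 0.7600 > 0.7 → Yes.

Yes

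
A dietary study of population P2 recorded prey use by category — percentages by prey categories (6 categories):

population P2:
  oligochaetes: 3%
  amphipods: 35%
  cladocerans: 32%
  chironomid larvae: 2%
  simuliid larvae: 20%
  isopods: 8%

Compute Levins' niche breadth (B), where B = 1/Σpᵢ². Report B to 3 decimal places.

3.668

Convert percentages to proportions (divide by 100).
Σpᵢ² = 0.03² + 0.35² + 0.32² + 0.02² + 0.20² + 0.08² = 0.0009 + 0.1225 + 0.1024 + 0.0004 + 0.0400 + 0.0064 = 0.2726
B = 1 / 0.2726 = 3.66838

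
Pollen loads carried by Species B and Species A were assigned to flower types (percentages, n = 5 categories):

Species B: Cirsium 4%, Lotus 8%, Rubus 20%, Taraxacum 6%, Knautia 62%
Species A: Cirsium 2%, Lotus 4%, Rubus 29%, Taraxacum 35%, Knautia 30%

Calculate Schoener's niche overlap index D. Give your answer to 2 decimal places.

0.62

Convert percentages to proportions (divide by 100).
Σ|p₁ᵢ − p₂ᵢ| = 0.02 + 0.04 + 0.09 + 0.29 + 0.32 = 0.76
D = 1 − ½ × 0.76 = 1 − 0.380 = 0.6200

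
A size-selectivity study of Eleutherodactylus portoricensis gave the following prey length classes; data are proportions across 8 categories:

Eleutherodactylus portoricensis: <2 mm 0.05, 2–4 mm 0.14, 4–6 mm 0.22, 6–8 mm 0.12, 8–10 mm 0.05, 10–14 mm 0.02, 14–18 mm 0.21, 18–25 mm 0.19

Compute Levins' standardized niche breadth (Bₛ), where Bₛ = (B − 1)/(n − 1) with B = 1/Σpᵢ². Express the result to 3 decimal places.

Σpᵢ² = 0.05² + 0.14² + 0.22² + 0.12² + 0.05² + 0.02² + 0.21² + 0.19² = 0.0025 + 0.0196 + 0.0484 + 0.0144 + 0.0025 + 0.0004 + 0.0441 + 0.0361 = 0.1680
B = 1 / 0.1680 = 5.95238
Bₛ = (B − 1)/(n − 1) = (5.95238 − 1)/(8 − 1) = 4.95238/7 = 0.70748

0.707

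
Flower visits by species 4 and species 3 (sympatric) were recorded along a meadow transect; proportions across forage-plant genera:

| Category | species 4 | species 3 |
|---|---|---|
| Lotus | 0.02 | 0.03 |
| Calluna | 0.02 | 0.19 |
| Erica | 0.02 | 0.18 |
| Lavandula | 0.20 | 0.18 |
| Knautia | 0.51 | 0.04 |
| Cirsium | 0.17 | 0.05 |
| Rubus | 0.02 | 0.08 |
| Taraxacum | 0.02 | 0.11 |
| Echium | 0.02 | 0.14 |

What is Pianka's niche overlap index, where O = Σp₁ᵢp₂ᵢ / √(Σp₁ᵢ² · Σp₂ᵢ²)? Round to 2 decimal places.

0.36

Σ p₁ᵢp₂ᵢ = 0.0006 + 0.0038 + 0.0036 + 0.0360 + 0.0204 + 0.0085 + 0.0016 + 0.0022 + 0.0028 = 0.0795
Σp_1ᵢ² = 0.02² + 0.02² + 0.02² + 0.20² + 0.51² + 0.17² + 0.02² + 0.02² + 0.02² = 0.0004 + 0.0004 + 0.0004 + 0.0400 + 0.2601 + 0.0289 + 0.0004 + 0.0004 + 0.0004 = 0.3314
Σp_2ᵢ² = 0.03² + 0.19² + 0.18² + 0.18² + 0.04² + 0.05² + 0.08² + 0.11² + 0.14² = 0.0009 + 0.0361 + 0.0324 + 0.0324 + 0.0016 + 0.0025 + 0.0064 + 0.0121 + 0.0196 = 0.1440
O = 0.0795 / √(0.3314 × 0.1440) = 0.0795 / 0.21845 = 0.3639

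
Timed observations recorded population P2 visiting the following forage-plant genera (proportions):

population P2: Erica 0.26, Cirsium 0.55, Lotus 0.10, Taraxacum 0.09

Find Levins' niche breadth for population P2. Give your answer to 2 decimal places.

Σpᵢ² = 0.26² + 0.55² + 0.10² + 0.09² = 0.0676 + 0.3025 + 0.0100 + 0.0081 = 0.3882
B = 1 / 0.3882 = 2.5760

2.58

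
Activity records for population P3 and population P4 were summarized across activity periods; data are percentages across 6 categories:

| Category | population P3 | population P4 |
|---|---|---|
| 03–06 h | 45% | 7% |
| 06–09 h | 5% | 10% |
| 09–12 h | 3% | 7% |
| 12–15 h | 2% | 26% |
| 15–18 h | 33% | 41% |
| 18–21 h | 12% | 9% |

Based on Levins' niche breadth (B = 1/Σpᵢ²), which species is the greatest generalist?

population P4

Convert percentages to proportions (divide by 100).
Σp_P3ᵢ² = 0.45² + 0.05² + 0.03² + 0.02² + 0.33² + 0.12² = 0.2025 + 0.0025 + 0.0009 + 0.0004 + 0.1089 + 0.0144 = 0.3296
B_P3 = 1 / 0.3296 = 3.0340
Σp_P4ᵢ² = 0.07² + 0.10² + 0.07² + 0.26² + 0.41² + 0.09² = 0.0049 + 0.0100 + 0.0049 + 0.0676 + 0.1681 + 0.0081 = 0.2636
B_P4 = 1 / 0.2636 = 3.7936
Highest B → broadest niche (most generalist): population P4 (B = 3.79).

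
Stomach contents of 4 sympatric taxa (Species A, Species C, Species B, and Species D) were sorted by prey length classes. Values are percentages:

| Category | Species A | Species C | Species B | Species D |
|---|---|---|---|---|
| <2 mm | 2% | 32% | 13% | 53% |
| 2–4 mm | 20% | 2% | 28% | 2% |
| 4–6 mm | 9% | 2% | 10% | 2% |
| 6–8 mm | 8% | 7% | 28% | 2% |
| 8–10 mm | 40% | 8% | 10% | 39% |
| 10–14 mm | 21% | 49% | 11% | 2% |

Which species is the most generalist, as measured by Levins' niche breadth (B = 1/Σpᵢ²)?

Convert percentages to proportions (divide by 100).
Σp_Aᵢ² = 0.02² + 0.20² + 0.09² + 0.08² + 0.40² + 0.21² = 0.0004 + 0.0400 + 0.0081 + 0.0064 + 0.1600 + 0.0441 = 0.2590
B_A = 1 / 0.2590 = 3.8610
Σp_Cᵢ² = 0.32² + 0.02² + 0.02² + 0.07² + 0.08² + 0.49² = 0.1024 + 0.0004 + 0.0004 + 0.0049 + 0.0064 + 0.2401 = 0.3546
B_C = 1 / 0.3546 = 2.8201
Σp_Bᵢ² = 0.13² + 0.28² + 0.10² + 0.28² + 0.10² + 0.11² = 0.0169 + 0.0784 + 0.0100 + 0.0784 + 0.0100 + 0.0121 = 0.2058
B_B = 1 / 0.2058 = 4.8591
Σp_Dᵢ² = 0.53² + 0.02² + 0.02² + 0.02² + 0.39² + 0.02² = 0.2809 + 0.0004 + 0.0004 + 0.0004 + 0.1521 + 0.0004 = 0.4346
B_D = 1 / 0.4346 = 2.3010
Highest B → broadest niche (most generalist): Species B (B = 4.86).

Species B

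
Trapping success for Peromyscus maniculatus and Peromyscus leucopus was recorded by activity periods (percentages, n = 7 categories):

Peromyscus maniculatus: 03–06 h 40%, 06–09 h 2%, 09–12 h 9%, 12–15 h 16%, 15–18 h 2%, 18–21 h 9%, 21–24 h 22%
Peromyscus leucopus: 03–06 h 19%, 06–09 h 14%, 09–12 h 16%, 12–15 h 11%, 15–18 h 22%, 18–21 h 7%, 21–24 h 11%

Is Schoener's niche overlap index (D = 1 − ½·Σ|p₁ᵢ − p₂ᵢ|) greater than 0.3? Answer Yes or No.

Convert percentages to proportions (divide by 100).
Σ|p₁ᵢ − p₂ᵢ| = 0.21 + 0.12 + 0.07 + 0.05 + 0.20 + 0.02 + 0.11 = 0.78
D = 1 − ½ × 0.78 = 1 − 0.390 = 0.6100
D = 0.6100 > 0.3 → Yes.

Yes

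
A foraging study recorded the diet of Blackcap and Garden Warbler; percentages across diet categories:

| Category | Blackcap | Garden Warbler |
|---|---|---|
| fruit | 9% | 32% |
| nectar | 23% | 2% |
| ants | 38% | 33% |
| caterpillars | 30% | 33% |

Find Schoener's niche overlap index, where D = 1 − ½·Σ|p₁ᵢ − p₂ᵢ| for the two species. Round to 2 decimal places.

Convert percentages to proportions (divide by 100).
Σ|p₁ᵢ − p₂ᵢ| = 0.23 + 0.21 + 0.05 + 0.03 = 0.52
D = 1 − ½ × 0.52 = 1 − 0.260 = 0.7400

0.74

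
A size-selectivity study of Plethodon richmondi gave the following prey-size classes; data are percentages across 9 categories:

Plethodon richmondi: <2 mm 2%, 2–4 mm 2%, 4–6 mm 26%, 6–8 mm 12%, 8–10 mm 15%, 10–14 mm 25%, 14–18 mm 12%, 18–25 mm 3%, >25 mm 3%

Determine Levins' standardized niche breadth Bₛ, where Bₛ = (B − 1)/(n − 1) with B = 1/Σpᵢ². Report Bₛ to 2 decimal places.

Convert percentages to proportions (divide by 100).
Σpᵢ² = 0.02² + 0.02² + 0.26² + 0.12² + 0.15² + 0.25² + 0.12² + 0.03² + 0.03² = 0.0004 + 0.0004 + 0.0676 + 0.0144 + 0.0225 + 0.0625 + 0.0144 + 0.0009 + 0.0009 = 0.1840
B = 1 / 0.1840 = 5.4348
Bₛ = (B − 1)/(n − 1) = (5.4348 − 1)/(9 − 1) = 4.4348/8 = 0.5544

0.55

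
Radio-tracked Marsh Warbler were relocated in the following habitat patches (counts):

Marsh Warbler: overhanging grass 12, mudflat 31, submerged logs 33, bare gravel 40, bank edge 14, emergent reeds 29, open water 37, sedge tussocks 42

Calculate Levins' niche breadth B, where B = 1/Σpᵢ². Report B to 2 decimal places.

7.11

Proportions for Marsh Warbler (n=238): 12/238=0.0504, 31/238=0.1303, 33/238=0.1387, 40/238=0.1681, 14/238=0.0588, 29/238=0.1218, 37/238=0.1555, 42/238=0.1765
Σpᵢ² = 0.0504² + 0.1303² + 0.1387² + 0.1681² + 0.0588² + 0.1218² + 0.1555² + 0.1765² = 0.002540 + 0.016978 + 0.019238 + 0.028258 + 0.003457 + 0.014835 + 0.024180 + 0.031152 = 0.140638
B = 1 / 0.140638 = 7.1105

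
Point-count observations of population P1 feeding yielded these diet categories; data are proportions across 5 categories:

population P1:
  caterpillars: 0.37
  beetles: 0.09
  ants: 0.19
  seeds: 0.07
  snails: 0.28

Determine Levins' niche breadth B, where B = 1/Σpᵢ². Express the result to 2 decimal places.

3.78

Σpᵢ² = 0.37² + 0.09² + 0.19² + 0.07² + 0.28² = 0.1369 + 0.0081 + 0.0361 + 0.0049 + 0.0784 = 0.2644
B = 1 / 0.2644 = 3.7821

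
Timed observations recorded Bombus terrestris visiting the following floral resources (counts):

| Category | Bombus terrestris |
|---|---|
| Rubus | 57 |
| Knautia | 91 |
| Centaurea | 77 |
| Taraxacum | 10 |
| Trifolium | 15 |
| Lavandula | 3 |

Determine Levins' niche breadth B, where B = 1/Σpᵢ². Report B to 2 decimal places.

3.60

Proportions for Bombus terrestris (n=253): 57/253=0.2253, 91/253=0.3597, 77/253=0.3043, 10/253=0.0395, 15/253=0.0593, 3/253=0.0119
Σpᵢ² = 0.2253² + 0.3597² + 0.3043² + 0.0395² + 0.0593² + 0.0119² = 0.050760 + 0.129384 + 0.092598 + 0.001560 + 0.003516 + 0.000142 = 0.277960
B = 1 / 0.277960 = 3.5976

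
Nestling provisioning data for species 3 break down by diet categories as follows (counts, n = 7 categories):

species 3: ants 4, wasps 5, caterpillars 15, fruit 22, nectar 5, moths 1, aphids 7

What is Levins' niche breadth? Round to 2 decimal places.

4.22

Proportions for species 3 (n=59): 4/59=0.0678, 5/59=0.0847, 15/59=0.2542, 22/59=0.3729, 5/59=0.0847, 1/59=0.0169, 7/59=0.1186
Σpᵢ² = 0.0678² + 0.0847² + 0.2542² + 0.3729² + 0.0847² + 0.0169² + 0.1186² = 0.004597 + 0.007174 + 0.064618 + 0.139054 + 0.007174 + 0.000286 + 0.014066 = 0.236969
B = 1 / 0.236969 = 4.2200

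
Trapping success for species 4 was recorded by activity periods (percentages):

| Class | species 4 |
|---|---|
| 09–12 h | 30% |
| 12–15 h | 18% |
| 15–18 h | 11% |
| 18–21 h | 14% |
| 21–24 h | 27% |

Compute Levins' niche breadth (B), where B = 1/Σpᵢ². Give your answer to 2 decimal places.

Convert percentages to proportions (divide by 100).
Σpᵢ² = 0.30² + 0.18² + 0.11² + 0.14² + 0.27² = 0.0900 + 0.0324 + 0.0121 + 0.0196 + 0.0729 = 0.2270
B = 1 / 0.2270 = 4.4053

4.41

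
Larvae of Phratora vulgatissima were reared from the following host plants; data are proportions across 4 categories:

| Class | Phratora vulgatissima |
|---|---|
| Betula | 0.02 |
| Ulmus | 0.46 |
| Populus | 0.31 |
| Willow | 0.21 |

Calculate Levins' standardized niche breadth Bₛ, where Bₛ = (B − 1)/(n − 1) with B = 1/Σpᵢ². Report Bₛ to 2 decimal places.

Σpᵢ² = 0.02² + 0.46² + 0.31² + 0.21² = 0.0004 + 0.2116 + 0.0961 + 0.0441 = 0.3522
B = 1 / 0.3522 = 2.8393
Bₛ = (B − 1)/(n − 1) = (2.8393 − 1)/(4 − 1) = 1.8393/3 = 0.6131

0.61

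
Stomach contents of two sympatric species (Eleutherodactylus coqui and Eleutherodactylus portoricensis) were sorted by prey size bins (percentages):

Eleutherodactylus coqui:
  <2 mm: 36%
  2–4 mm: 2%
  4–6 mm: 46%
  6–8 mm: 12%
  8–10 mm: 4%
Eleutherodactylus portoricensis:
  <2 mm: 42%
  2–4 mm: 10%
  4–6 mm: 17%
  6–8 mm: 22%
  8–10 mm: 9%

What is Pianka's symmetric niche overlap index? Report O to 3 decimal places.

Convert percentages to proportions (divide by 100).
Σ p₁ᵢp₂ᵢ = 0.1512 + 0.0020 + 0.0782 + 0.0264 + 0.0036 = 0.2614
Σp_1ᵢ² = 0.36² + 0.02² + 0.46² + 0.12² + 0.04² = 0.1296 + 0.0004 + 0.2116 + 0.0144 + 0.0016 = 0.3576
Σp_2ᵢ² = 0.42² + 0.10² + 0.17² + 0.22² + 0.09² = 0.1764 + 0.0100 + 0.0289 + 0.0484 + 0.0081 = 0.2718
O = 0.2614 / √(0.3576 × 0.2718) = 0.2614 / 0.311762 = 0.83846

0.838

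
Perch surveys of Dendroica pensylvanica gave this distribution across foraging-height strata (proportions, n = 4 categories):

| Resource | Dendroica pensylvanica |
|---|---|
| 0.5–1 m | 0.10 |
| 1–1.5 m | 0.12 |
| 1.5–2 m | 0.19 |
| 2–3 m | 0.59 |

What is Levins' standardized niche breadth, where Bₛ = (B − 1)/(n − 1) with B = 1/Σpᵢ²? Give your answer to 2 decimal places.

0.48

Σpᵢ² = 0.10² + 0.12² + 0.19² + 0.59² = 0.0100 + 0.0144 + 0.0361 + 0.3481 = 0.4086
B = 1 / 0.4086 = 2.4474
Bₛ = (B − 1)/(n − 1) = (2.4474 − 1)/(4 − 1) = 1.4474/3 = 0.4825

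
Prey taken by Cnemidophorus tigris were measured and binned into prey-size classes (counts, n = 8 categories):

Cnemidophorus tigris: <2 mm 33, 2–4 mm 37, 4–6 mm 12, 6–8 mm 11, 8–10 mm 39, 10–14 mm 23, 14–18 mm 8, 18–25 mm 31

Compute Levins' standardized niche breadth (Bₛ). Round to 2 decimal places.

0.78

Proportions for Cnemidophorus tigris (n=194): 33/194=0.1701, 37/194=0.1907, 12/194=0.0619, 11/194=0.0567, 39/194=0.2010, 23/194=0.1186, 8/194=0.0412, 31/194=0.1598
Σpᵢ² = 0.1701² + 0.1907² + 0.0619² + 0.0567² + 0.2010² + 0.1186² + 0.0412² + 0.1598² = 0.028934 + 0.036366 + 0.003832 + 0.003215 + 0.040401 + 0.014066 + 0.001697 + 0.025536 = 0.154047
B = 1 / 0.154047 = 6.4915
Bₛ = (B − 1)/(n − 1) = (6.4915 − 1)/(8 − 1) = 5.4915/7 = 0.7845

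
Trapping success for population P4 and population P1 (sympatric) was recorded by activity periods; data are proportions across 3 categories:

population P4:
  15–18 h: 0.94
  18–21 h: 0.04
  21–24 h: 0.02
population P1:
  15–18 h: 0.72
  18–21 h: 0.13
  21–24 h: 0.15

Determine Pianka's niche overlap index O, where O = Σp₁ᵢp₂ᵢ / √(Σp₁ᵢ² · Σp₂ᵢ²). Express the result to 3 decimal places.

0.975

Σ p₁ᵢp₂ᵢ = 0.6768 + 0.0052 + 0.0030 = 0.6850
Σp_1ᵢ² = 0.94² + 0.04² + 0.02² = 0.8836 + 0.0016 + 0.0004 = 0.8856
Σp_2ᵢ² = 0.72² + 0.13² + 0.15² = 0.5184 + 0.0169 + 0.0225 = 0.5578
O = 0.6850 / √(0.8856 × 0.5578) = 0.6850 / 0.702843 = 0.97461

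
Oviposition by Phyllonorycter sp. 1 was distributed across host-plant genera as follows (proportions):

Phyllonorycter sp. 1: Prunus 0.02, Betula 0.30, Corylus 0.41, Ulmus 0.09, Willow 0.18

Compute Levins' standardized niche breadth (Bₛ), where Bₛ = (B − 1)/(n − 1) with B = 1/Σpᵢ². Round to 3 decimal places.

0.586

Σpᵢ² = 0.02² + 0.30² + 0.41² + 0.09² + 0.18² = 0.0004 + 0.0900 + 0.1681 + 0.0081 + 0.0324 = 0.2990
B = 1 / 0.2990 = 3.34448
Bₛ = (B − 1)/(n − 1) = (3.34448 − 1)/(5 − 1) = 2.34448/4 = 0.58612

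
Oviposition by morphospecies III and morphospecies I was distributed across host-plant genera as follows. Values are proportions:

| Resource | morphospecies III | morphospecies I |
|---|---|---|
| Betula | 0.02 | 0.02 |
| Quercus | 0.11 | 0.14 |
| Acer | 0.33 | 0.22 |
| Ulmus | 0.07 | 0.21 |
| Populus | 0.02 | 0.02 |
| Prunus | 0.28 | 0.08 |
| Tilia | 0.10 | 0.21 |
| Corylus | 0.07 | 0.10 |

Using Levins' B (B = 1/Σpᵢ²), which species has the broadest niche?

morphospecies I

Σp_IIIᵢ² = 0.02² + 0.11² + 0.33² + 0.07² + 0.02² + 0.28² + 0.10² + 0.07² = 0.0004 + 0.0121 + 0.1089 + 0.0049 + 0.0004 + 0.0784 + 0.0100 + 0.0049 = 0.2200
B_III = 1 / 0.2200 = 4.5455
Σp_Iᵢ² = 0.02² + 0.14² + 0.22² + 0.21² + 0.02² + 0.08² + 0.21² + 0.10² = 0.0004 + 0.0196 + 0.0484 + 0.0441 + 0.0004 + 0.0064 + 0.0441 + 0.0100 = 0.1734
B_I = 1 / 0.1734 = 5.7670
Highest B → broadest niche (most generalist): morphospecies I (B = 5.77).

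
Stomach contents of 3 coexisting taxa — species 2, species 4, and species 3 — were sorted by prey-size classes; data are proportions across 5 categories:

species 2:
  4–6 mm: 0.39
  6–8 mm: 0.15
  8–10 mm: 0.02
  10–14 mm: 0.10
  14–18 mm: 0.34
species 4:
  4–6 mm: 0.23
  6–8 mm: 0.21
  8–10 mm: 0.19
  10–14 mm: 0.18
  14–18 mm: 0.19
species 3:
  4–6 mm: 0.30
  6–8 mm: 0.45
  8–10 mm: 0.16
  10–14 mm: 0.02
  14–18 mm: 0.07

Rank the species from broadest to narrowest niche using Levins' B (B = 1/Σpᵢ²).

Σp_2ᵢ² = 0.39² + 0.15² + 0.02² + 0.10² + 0.34² = 0.1521 + 0.0225 + 0.0004 + 0.0100 + 0.1156 = 0.3006
B_2 = 1 / 0.3006 = 3.3267
Σp_4ᵢ² = 0.23² + 0.21² + 0.19² + 0.18² + 0.19² = 0.0529 + 0.0441 + 0.0361 + 0.0324 + 0.0361 = 0.2016
B_4 = 1 / 0.2016 = 4.9603
Σp_3ᵢ² = 0.30² + 0.45² + 0.16² + 0.02² + 0.07² = 0.0900 + 0.2025 + 0.0256 + 0.0004 + 0.0049 = 0.3234
B_3 = 1 / 0.3234 = 3.0921
Ranking by B (broadest → narrowest): species 4 (4.96) > species 2 (3.33) > species 3 (3.09)

species 4 > species 2 > species 3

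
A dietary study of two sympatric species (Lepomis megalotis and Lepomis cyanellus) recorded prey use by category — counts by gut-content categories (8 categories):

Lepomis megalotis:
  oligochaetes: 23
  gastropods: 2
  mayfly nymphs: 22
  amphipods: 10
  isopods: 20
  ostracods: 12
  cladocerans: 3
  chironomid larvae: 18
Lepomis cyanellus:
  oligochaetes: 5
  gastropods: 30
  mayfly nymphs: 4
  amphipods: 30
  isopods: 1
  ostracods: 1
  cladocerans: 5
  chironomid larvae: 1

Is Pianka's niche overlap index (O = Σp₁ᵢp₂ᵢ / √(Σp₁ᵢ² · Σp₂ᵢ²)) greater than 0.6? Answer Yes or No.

Proportions for Lepomis megalotis (n=110): 23/110=0.2091, 2/110=0.0182, 22/110=0.2000, 10/110=0.0909, 20/110=0.1818, 12/110=0.1091, 3/110=0.0273, 18/110=0.1636
Proportions for Lepomis cyanellus (n=77): 5/77=0.0649, 30/77=0.3896, 4/77=0.0519, 30/77=0.3896, 1/77=0.0130, 1/77=0.0130, 5/77=0.0649, 1/77=0.0130
Σ p₁ᵢp₂ᵢ = 0.013571 + 0.007091 + 0.010380 + 0.035415 + 0.002363 + 0.001418 + 0.001772 + 0.002127 = 0.074137
Σp_1ᵢ² = 0.2091² + 0.0182² + 0.2000² + 0.0909² + 0.1818² + 0.1091² + 0.0273² + 0.1636² = 0.043723 + 0.000331 + 0.040000 + 0.008263 + 0.033051 + 0.011903 + 0.000745 + 0.026765 = 0.164781
Σp_2ᵢ² = 0.0649² + 0.3896² + 0.0519² + 0.3896² + 0.0130² + 0.0130² + 0.0649² + 0.0130² = 0.004212 + 0.151788 + 0.002694 + 0.151788 + 0.000169 + 0.000169 + 0.004212 + 0.000169 = 0.315201
O = 0.074137 / √(0.164781 × 0.315201) = 0.074137 / 0.2279016 = 0.3253
O = 0.3253 < 0.6 → No.

No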